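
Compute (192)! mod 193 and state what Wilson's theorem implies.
(192)! mod 193 = 192. Since this equals -1 (mod 193), Wilson confirms 193 is prime.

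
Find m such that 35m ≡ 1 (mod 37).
Since 37 is prime, by Fermat 35^(-1) ≡ 35^{35} ≡ 18 (mod 37). Verify: 35 × 18 = 630 ≡ 1 (mod 37)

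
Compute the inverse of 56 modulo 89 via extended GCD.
Extended GCD: 56(-27) + 89(17) = 1. So 56^(-1) ≡ -27 ≡ 62 mod 89. Verify: 56 × 62 = 3472 ≡ 1 mod 89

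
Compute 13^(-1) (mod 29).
Since 29 is prime, by Fermat 13^(-1) ≡ 13^{27} ≡ 9 (mod 29). Verify: 13 × 9 = 117 ≡ 1 (mod 29)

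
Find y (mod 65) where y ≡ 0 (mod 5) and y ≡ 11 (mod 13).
M = 5 × 13 = 65. M₁ = 13, y₁ ≡ 2 (mod 5). M₂ = 5, y₂ ≡ 8 (mod 13). y = 0×13×2 + 11×5×8 ≡ 50 (mod 65)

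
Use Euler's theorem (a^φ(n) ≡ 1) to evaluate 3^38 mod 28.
By Euler: 3^{12} ≡ 1 (mod 28) since gcd(3, 28) = 1. 38 = 3×12 + 2. So 3^{38} ≡ 3^{2} ≡ 9 (mod 28)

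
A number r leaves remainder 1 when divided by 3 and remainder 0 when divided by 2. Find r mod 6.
M = 3 × 2 = 6. M₁ = 2, y₁ ≡ 2 mod 3. M₂ = 3, y₂ ≡ 1 mod 2. r = 1×2×2 + 0×3×1 ≡ 4 mod 6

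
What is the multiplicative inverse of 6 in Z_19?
Since 19 is prime, by Fermat 6^(-1) ≡ 6^{17} ≡ 16 (mod 19). Verify: 6 × 16 = 96 ≡ 1 (mod 19)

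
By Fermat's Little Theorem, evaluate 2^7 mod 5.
By Fermat: 2^{4} ≡ 1 mod 5. So 2^{7} = 2^{4} · 2^{3} ≡ 2^{3} ≡ 3 mod 5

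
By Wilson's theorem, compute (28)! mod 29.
By Wilson's theorem, (28)! ≡ -1 ≡ 28 mod 29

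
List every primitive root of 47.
There are φ(46) = 22 primitive roots mod 47: {5, 10, 11, 13, 15, 19, 20, 22, 23, 26, 29, 30, 31, 33, 35, 38, 39, 40, 41, 43, 44, 45}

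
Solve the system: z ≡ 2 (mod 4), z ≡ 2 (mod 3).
M = 4 × 3 = 12. M₁ = 3, y₁ ≡ 3 (mod 4). M₂ = 4, y₂ ≡ 1 (mod 3). z = 2×3×3 + 2×4×1 ≡ 2 (mod 12)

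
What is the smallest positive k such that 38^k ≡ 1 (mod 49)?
Powers of 38 mod 49: 38^1≡38, 38^2≡23, 38^3≡41, 38^4≡39, 38^5≡12, 38^6≡15, 38^7≡31, 38^8≡2, 38^9≡27, 38^10≡46, 38^11≡33, 38^12≡29, 38^13≡24, 38^14≡30, 38^15≡13, 38^16≡4, 38^17≡5, 38^18≡43, 38^19≡17, 38^20≡9, 38^21≡48, 38^22≡11, 38^23≡26, 38^24≡8, 38^25≡10, 38^26≡37, 38^27≡34, 38^28≡18, 38^29≡47, 38^30≡22, 38^31≡3, 38^32≡16, 38^33≡20, 38^34≡25, 38^35≡19, 38^36≡36, 38^37≡45, 38^38≡44, 38^39≡6, 38^40≡32, 38^41≡40, 38^42≡1. ord_49(38) = 42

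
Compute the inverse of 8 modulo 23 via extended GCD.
Extended GCD: 8(3) + 23(-1) = 1. So 8^(-1) ≡ 3 (mod 23). Verify: 8 × 3 = 24 ≡ 1 (mod 23)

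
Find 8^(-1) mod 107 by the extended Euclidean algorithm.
Extended GCD: 8(-40) + 107(3) = 1. So 8^(-1) ≡ -40 ≡ 67 mod 107. Verify: 8 × 67 = 536 ≡ 1 mod 107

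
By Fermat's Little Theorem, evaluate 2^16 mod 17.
By Fermat's Little Theorem, 2^{16} ≡ 1 mod 17 since 17 is prime and gcd(2, 17) = 1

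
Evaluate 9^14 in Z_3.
By repeated squaring mod 3: 9^{1}≡0, 9^{2}≡0, 9^{4}≡0, 9^{8}≡0. Then 9^{14} = 9^{8+4+2} ≡ 0 × 0 × 0 ≡ 0 mod 3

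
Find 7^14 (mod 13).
Using Fermat: 7^{12} ≡ 1 (mod 13). 14 ≡ 2 (mod 12). So 7^{14} ≡ 7^{2} ≡ 10 (mod 13)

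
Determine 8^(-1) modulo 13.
Since 13 is prime, by Fermat 8^(-1) ≡ 8^{11} ≡ 5 (mod 13). Verify: 8 × 5 = 40 ≡ 1 (mod 13)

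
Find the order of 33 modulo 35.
Powers of 33 mod 35: 33^1≡33, 33^2≡4, 33^3≡27, 33^4≡16, 33^5≡3, 33^6≡29, 33^7≡12, 33^8≡11, 33^9≡13, 33^10≡9, 33^11≡17, 33^12≡1. So the order of 33 is 12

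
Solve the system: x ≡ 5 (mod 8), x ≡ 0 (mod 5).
M = 8 × 5 = 40. M₁ = 5, y₁ ≡ 5 (mod 8). M₂ = 8, y₂ ≡ 2 (mod 5). x = 5×5×5 + 0×8×2 ≡ 5 (mod 40)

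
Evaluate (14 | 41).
(14/41) = 14^{20} mod 41 = -1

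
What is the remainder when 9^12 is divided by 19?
By repeated squaring mod 19: 9^{1}≡9, 9^{2}≡5, 9^{4}≡6, 9^{8}≡17. Then 9^{12} = 9^{8+4} ≡ 17 × 6 ≡ 7 mod 19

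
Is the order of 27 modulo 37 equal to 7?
Powers of 27 mod 37: 27^1≡27, 27^2≡26, 27^3≡36, 27^4≡10, 27^5≡11, 27^6≡1. Already 27^6≡1, so the order is 6 < 7. No, the actual order is 6.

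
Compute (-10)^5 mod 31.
By repeated squaring (mod 31): (-10)^{1}≡21, (-10)^{2}≡7, (-10)^{4}≡18. Then (-10)^{5} = (-10)^{4+1} ≡ 18 × 21 ≡ 6 (mod 31)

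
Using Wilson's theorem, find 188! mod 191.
(190)! = (188)! × (189) × (190) ≡ -1 (mod 191). So (188)! ≡ -1 × [(190)(189)]^(-1) ≡ 95 (mod 191)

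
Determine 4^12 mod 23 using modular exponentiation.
By repeated squaring (mod 23): 4^{1}≡4, 4^{2}≡16, 4^{4}≡3, 4^{8}≡9. Then 4^{12} = 4^{8+4} ≡ 9 × 3 ≡ 4 (mod 23)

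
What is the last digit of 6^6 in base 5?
Using Fermat: 6^{4} ≡ 1 mod 5. 6 ≡ 2 mod 4. So 6^{6} ≡ 6^{2} ≡ 1 mod 5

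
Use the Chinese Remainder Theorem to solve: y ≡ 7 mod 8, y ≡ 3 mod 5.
M = 8 × 5 = 40. M₁ = 5, y₁ ≡ 5 mod 8. M₂ = 8, y₂ ≡ 2 mod 5. y = 7×5×5 + 3×8×2 ≡ 23 mod 40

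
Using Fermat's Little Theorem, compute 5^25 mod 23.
By Fermat: 5^{22} ≡ 1 (mod 23). So 5^{25} = 5^{22} · 5^{3} ≡ 5^{3} ≡ 10 (mod 23)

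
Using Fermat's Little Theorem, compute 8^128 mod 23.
By Fermat: 8^{22} ≡ 1 mod 23. 128 = 5×22 + 18. So 8^{128} ≡ 8^{18} ≡ 12 mod 23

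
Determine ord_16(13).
Powers of 13 mod 16: 13^1≡13, 13^2≡9, 13^3≡5, 13^4≡1. ord_16(13) = 4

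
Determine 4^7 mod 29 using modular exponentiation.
By repeated squaring mod 29: 4^{1}≡4, 4^{2}≡16, 4^{4}≡24. Then 4^{7} = 4^{4+2+1} ≡ 24 × 16 × 4 ≡ 28 mod 29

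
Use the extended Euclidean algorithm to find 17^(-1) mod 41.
Extended GCD: 17(-12) + 41(5) = 1. So 17^(-1) ≡ -12 ≡ 29 (mod 41). Verify: 17 × 29 = 493 ≡ 1 (mod 41)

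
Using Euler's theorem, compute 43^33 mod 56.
By Euler: 43^{24} ≡ 1 (mod 56) since gcd(43, 56) = 1. 33 = 1×24 + 9. So 43^{33} ≡ 43^{9} ≡ 43 (mod 56)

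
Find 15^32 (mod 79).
By repeated squaring (mod 79): 15^{1}≡15, 15^{2}≡67, 15^{4}≡65, 15^{8}≡38, 15^{16}≡22, 15^{32}≡10. So 15^{32} ≡ 10 (mod 79)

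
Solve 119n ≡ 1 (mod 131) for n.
Since 131 is prime, by Fermat 119^(-1) ≡ 119^{129} ≡ 120 (mod 131). Verify: 119 × 120 = 14280 ≡ 1 (mod 131)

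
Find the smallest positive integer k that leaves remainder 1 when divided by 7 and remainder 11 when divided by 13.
M = 7 × 13 = 91. M₁ = 13, y₁ ≡ 6 mod 7. M₂ = 7, y₂ ≡ 2 mod 13. k = 1×13×6 + 11×7×2 ≡ 50 mod 91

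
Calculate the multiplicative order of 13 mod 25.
Powers of 13 mod 25: 13^1≡13, 13^2≡19, 13^3≡22, 13^4≡11, 13^5≡18, 13^6≡9, 13^7≡17, 13^8≡21, 13^9≡23, 13^10≡24, 13^11≡12, 13^12≡6, 13^13≡3, 13^14≡14, 13^15≡7, 13^16≡16, 13^17≡8, 13^18≡4, 13^19≡2, 13^20≡1. ord_25(13) = 20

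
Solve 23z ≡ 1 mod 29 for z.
Since 29 is prime, by Fermat 23^(-1) ≡ 23^{27} ≡ 24 mod 29. Verify: 23 × 24 = 552 ≡ 1 mod 29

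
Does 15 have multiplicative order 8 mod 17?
Powers of 15 mod 17: 15^1≡15, 15^2≡4, 15^3≡9, 15^4≡16, 15^5≡2, 15^6≡13, 15^7≡8, 15^8≡1. First k with 15^k≡1 is k=8. Yes, ord_17(15) = 8.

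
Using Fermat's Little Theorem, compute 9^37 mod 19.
By Fermat: 9^{18} ≡ 1 (mod 19). 37 = 2×18 + 1. So 9^{37} ≡ 9^{1} ≡ 9 (mod 19)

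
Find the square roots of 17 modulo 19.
The square roots of 17 mod 19 are 6 and 13. Verify: 6² = 36 ≡ 17 (mod 19)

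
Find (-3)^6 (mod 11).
By repeated squaring (mod 11): (-3)^{1}≡8, (-3)^{2}≡9, (-3)^{4}≡4. Then (-3)^{6} = (-3)^{4+2} ≡ 4 × 9 ≡ 3 (mod 11)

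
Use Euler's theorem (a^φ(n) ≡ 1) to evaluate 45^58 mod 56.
By Euler: 45^{24} ≡ 1 mod 56 since gcd(45, 56) = 1. 58 = 2×24 + 10. So 45^{58} ≡ 45^{10} ≡ 25 mod 56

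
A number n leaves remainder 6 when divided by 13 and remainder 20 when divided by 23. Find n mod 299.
M = 13 × 23 = 299. M₁ = 23, y₁ ≡ 4 mod 13. M₂ = 13, y₂ ≡ 16 mod 23. n = 6×23×4 + 20×13×16 ≡ 227 mod 299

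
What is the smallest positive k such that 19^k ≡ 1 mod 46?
Powers of 19 mod 46: 19^1≡19, 19^2≡39, 19^3≡5, 19^4≡3, 19^5≡11, 19^6≡25, 19^7≡15, 19^8≡9, 19^9≡33, 19^10≡29, 19^11≡45, 19^12≡27, 19^13≡7, 19^14≡41, 19^15≡43, 19^16≡35, 19^17≡21, 19^18≡31, 19^19≡37, 19^20≡13, 19^21≡17, 19^22≡1. ord_46(19) = 22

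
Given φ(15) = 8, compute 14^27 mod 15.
By Euler: 14^{8} ≡ 1 (mod 15) since gcd(14, 15) = 1. 27 = 3×8 + 3. So 14^{27} ≡ 14^{3} ≡ 14 (mod 15)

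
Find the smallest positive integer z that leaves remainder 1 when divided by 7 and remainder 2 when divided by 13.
M = 7 × 13 = 91. M₁ = 13, y₁ ≡ 6 mod 7. M₂ = 7, y₂ ≡ 2 mod 13. z = 1×13×6 + 2×7×2 ≡ 15 mod 91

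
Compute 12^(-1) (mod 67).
Since 67 is prime, by Fermat 12^(-1) ≡ 12^{65} ≡ 28 (mod 67). Verify: 12 × 28 = 336 ≡ 1 (mod 67)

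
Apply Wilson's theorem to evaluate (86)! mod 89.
(88)! = (86)! × (87) × (88) ≡ -1 mod 89. So (86)! ≡ -1 × [(88)(87)]^(-1) ≡ 44 mod 89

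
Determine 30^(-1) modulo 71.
Since 71 is prime, by Fermat 30^(-1) ≡ 30^{69} ≡ 45 mod 71. Verify: 30 × 45 = 1350 ≡ 1 mod 71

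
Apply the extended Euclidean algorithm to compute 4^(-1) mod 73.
Extended GCD: 4(-18) + 73(1) = 1. So 4^(-1) ≡ -18 ≡ 55 (mod 73). Verify: 4 × 55 = 220 ≡ 1 (mod 73)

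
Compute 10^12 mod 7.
Using Fermat: 10^{6} ≡ 1 mod 7. 12 ≡ 0 mod 6. So 10^{12} ≡ 10^{0} ≡ 1 mod 7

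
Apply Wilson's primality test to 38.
(37)! mod 38 = 0. Since 0 ≢ -1 (mod 38), 38 is not prime.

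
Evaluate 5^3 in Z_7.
5^{3} = 125 ≡ 6 mod 7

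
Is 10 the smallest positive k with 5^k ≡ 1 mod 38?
Powers of 5 mod 38: 5^1≡5, 5^2≡25, 5^3≡11, 5^4≡17, 5^5≡9, 5^6≡7, 5^7≡35, 5^8≡23, 5^9≡1. Already 5^9≡1, so the order is 9 < 10. No, the actual order is 9.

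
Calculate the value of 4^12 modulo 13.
Using Fermat: 4^{12} ≡ 1 mod 13. 12 ≡ 0 mod 12. So 4^{12} ≡ 4^{0} ≡ 1 mod 13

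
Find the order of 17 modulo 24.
Powers of 17 mod 24: 17^1≡17, 17^2≡1. So the order of 17 is 2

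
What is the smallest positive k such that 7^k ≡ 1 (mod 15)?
Powers of 7 mod 15: 7^1≡7, 7^2≡4, 7^3≡13, 7^4≡1. Order = 4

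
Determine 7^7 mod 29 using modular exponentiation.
By repeated squaring mod 29: 7^{1}≡7, 7^{2}≡20, 7^{4}≡23. Then 7^{7} = 7^{4+2+1} ≡ 23 × 20 × 7 ≡ 1 mod 29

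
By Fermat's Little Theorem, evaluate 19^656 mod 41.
By Fermat: 19^{40} ≡ 1 mod 41. 656 ≡ 16 mod 40. So 19^{656} ≡ 19^{16} ≡ 16 mod 41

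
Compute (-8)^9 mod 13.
By repeated squaring (mod 13): (-8)^{1}≡5, (-8)^{2}≡12, (-8)^{4}≡1, (-8)^{8}≡1. Then (-8)^{9} = (-8)^{8+1} ≡ 1 × 5 ≡ 5 (mod 13)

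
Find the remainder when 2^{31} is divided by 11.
By Fermat: 2^{10} ≡ 1 (mod 11). 31 = 3×10 + 1. So 2^{31} ≡ 2^{1} ≡ 2 (mod 11)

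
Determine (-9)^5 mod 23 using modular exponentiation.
By repeated squaring (mod 23): (-9)^{1}≡14, (-9)^{2}≡12, (-9)^{4}≡6. Then (-9)^{5} = (-9)^{4+1} ≡ 6 × 14 ≡ 15 (mod 23)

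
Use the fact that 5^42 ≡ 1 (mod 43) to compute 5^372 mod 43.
By Fermat: 5^{42} ≡ 1 (mod 43). 372 ≡ 36 (mod 42). So 5^{372} ≡ 5^{36} ≡ 35 (mod 43)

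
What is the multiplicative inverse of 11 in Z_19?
Since 19 is prime, by Fermat 11^(-1) ≡ 11^{17} ≡ 7 mod 19. Verify: 11 × 7 = 77 ≡ 1 mod 19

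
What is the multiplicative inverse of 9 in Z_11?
Since 11 is prime, by Fermat 9^(-1) ≡ 9^{9} ≡ 5 (mod 11). Verify: 9 × 5 = 45 ≡ 1 (mod 11)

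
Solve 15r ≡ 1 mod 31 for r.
Since 31 is prime, by Fermat 15^(-1) ≡ 15^{29} ≡ 29 mod 31. Verify: 15 × 29 = 435 ≡ 1 mod 31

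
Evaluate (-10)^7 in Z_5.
By repeated squaring mod 5: (-10)^{1}≡0, (-10)^{2}≡0, (-10)^{4}≡0. Then (-10)^{7} = (-10)^{4+2+1} ≡ 0 × 0 × 0 ≡ 0 mod 5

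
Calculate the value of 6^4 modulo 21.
6^{4} = 1296 ≡ 15 mod 21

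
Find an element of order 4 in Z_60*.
7 has order 4 mod 60 since 7^{4} ≡ 1 (mod 60) and no smaller power works.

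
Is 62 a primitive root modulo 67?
62^{11} ≡ 1 mod 67 and 11 < 66, so ord_67(62) = 11 ≠ 66 and 62 is not a primitive root.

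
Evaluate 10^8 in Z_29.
By repeated squaring (mod 29): 10^{1}≡10, 10^{2}≡13, 10^{4}≡24, 10^{8}≡25. So 10^{8} ≡ 25 (mod 29)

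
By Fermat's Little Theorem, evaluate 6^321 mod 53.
By Fermat: 6^{52} ≡ 1 mod 53. 321 ≡ 9 mod 52. So 6^{321} ≡ 6^{9} ≡ 11 mod 53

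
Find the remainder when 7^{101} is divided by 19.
By Fermat: 7^{18} ≡ 1 (mod 19). 101 = 5×18 + 11. So 7^{101} ≡ 7^{11} ≡ 11 (mod 19)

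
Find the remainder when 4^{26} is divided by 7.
By Fermat: 4^{6} ≡ 1 mod 7. 26 = 4×6 + 2. So 4^{26} ≡ 4^{2} ≡ 2 mod 7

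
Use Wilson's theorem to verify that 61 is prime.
(60)! mod 61 = 60. Since this equals -1 mod 61, Wilson confirms 61 is prime.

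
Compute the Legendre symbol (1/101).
(1/101) = 1^{50} mod 101 = 1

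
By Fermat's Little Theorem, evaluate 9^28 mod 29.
By Fermat's Little Theorem, 9^{28} ≡ 1 (mod 29) since 29 is prime and gcd(9, 29) = 1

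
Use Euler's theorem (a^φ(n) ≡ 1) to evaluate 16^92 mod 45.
By Euler: 16^{24} ≡ 1 mod 45 since gcd(16, 45) = 1. 92 = 3×24 + 20. So 16^{92} ≡ 16^{20} ≡ 31 mod 45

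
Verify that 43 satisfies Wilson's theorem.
(42)! mod 43 = 42. Since this equals -1 (mod 43), Wilson confirms 43 is prime.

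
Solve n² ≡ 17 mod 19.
The square roots of 17 mod 19 are 6 and 13. Verify: 6² = 36 ≡ 17 mod 19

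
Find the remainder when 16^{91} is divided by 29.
By Fermat: 16^{28} ≡ 1 mod 29. 91 = 3×28 + 7. So 16^{91} ≡ 16^{7} ≡ 1 mod 29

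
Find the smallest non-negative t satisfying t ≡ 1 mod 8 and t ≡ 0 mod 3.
M = 8 × 3 = 24. M₁ = 3, y₁ ≡ 3 mod 8. M₂ = 8, y₂ ≡ 2 mod 3. t = 1×3×3 + 0×8×2 ≡ 9 mod 24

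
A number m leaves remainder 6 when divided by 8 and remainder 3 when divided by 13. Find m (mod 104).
M = 8 × 13 = 104. M₁ = 13, y₁ ≡ 5 (mod 8). M₂ = 8, y₂ ≡ 5 (mod 13). m = 6×13×5 + 3×8×5 ≡ 94 (mod 104)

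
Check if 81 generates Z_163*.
81^{81} ≡ 1 mod 163 and 81 < 162, so ord_163(81) = 81 ≠ 162 and 81 is not a primitive root.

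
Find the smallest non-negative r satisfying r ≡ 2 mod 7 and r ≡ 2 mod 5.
M = 7 × 5 = 35. M₁ = 5, y₁ ≡ 3 mod 7. M₂ = 7, y₂ ≡ 3 mod 5. r = 2×5×3 + 2×7×3 ≡ 2 mod 35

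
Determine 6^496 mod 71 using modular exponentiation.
Using Fermat: 6^{70} ≡ 1 mod 71. 496 ≡ 6 mod 70. So 6^{496} ≡ 6^{6} ≡ 9 mod 71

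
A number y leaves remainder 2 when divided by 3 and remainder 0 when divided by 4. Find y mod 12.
M = 3 × 4 = 12. M₁ = 4, y₁ ≡ 1 mod 3. M₂ = 3, y₂ ≡ 3 mod 4. y = 2×4×1 + 0×3×3 ≡ 8 mod 12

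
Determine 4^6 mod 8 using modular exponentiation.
By repeated squaring mod 8: 4^{1}≡4, 4^{2}≡0, 4^{4}≡0. Then 4^{6} = 4^{4+2} ≡ 0 × 0 ≡ 0 mod 8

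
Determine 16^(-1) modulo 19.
Since 19 is prime, by Fermat 16^(-1) ≡ 16^{17} ≡ 6 mod 19. Verify: 16 × 6 = 96 ≡ 1 mod 19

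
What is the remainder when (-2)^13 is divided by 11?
Using Fermat: (-2)^{10} ≡ 1 (mod 11). 13 ≡ 3 (mod 10). So (-2)^{13} ≡ (-2)^{3} ≡ 3 (mod 11)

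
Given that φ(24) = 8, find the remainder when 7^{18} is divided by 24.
By Euler: 7^{8} ≡ 1 (mod 24) since gcd(7, 24) = 1. 18 = 2×8 + 2. So 7^{18} ≡ 7^{2} ≡ 1 (mod 24)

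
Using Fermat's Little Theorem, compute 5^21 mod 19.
By Fermat: 5^{18} ≡ 1 (mod 19). So 5^{21} = 5^{18} · 5^{3} ≡ 5^{3} ≡ 11 (mod 19)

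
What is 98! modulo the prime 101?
(100)! = (98)! × (99) × (100) ≡ -1 (mod 101). So (98)! ≡ -1 × [(100)(99)]^(-1) ≡ 50 (mod 101)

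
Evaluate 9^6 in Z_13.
By repeated squaring (mod 13): 9^{1}≡9, 9^{2}≡3, 9^{4}≡9. Then 9^{6} = 9^{4+2} ≡ 9 × 3 ≡ 1 (mod 13)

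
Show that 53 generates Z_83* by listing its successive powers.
53^1, 53^2, ..., 53^{82} mod 83: [53, 70, 58, 3, 76, 44, 8, 9, 62, 49, 24, 27, 20, 64, 72, 81, 60, 26, 50, 77, 14, 78, 67, 65, 42, 68, 35, 29, 43, 38, 22, 4, 46, 31, 66, 12, 55, 10, 32, 36, 82, 30, 13, 25, 80, 7, 39, 75, 74, 21, 34, 59, 56, 63, 19, 11, 2, 23, 57, 33, 6, 69, 5, 16, 18, 41, 15, 48, 54, 40, 45, 61, 79, 37, 52, 17, 71, 28, 73, 51, 47, 1]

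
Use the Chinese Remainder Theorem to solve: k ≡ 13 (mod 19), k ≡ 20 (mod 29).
M = 19 × 29 = 551. M₁ = 29, y₁ ≡ 2 (mod 19). M₂ = 19, y₂ ≡ 26 (mod 29). k = 13×29×2 + 20×19×26 ≡ 165 (mod 551)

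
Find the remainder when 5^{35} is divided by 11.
By Fermat: 5^{10} ≡ 1 (mod 11). 35 = 3×10 + 5. So 5^{35} ≡ 5^{5} ≡ 1 (mod 11)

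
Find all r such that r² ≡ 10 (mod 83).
The square roots of 10 mod 83 are 33 and 50. Verify: 33² = 1089 ≡ 10 (mod 83)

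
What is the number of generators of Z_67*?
Number of primitive roots mod 67 = φ(p-1) = φ(66) = 20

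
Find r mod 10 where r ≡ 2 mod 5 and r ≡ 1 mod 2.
M = 5 × 2 = 10. M₁ = 2, y₁ ≡ 3 mod 5. M₂ = 5, y₂ ≡ 1 mod 2. r = 2×2×3 + 1×5×1 ≡ 7 mod 10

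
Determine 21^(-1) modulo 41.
Since 41 is prime, by Fermat 21^(-1) ≡ 21^{39} ≡ 2 mod 41. Verify: 21 × 2 = 42 ≡ 1 mod 41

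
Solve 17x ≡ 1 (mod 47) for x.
Since 47 is prime, by Fermat 17^(-1) ≡ 17^{45} ≡ 36 (mod 47). Verify: 17 × 36 = 612 ≡ 1 (mod 47)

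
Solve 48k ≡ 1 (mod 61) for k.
Since 61 is prime, by Fermat 48^(-1) ≡ 48^{59} ≡ 14 (mod 61). Verify: 48 × 14 = 672 ≡ 1 (mod 61)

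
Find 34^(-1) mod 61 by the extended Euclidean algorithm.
Extended GCD: 34(9) + 61(-5) = 1. So 34^(-1) ≡ 9 mod 61. Verify: 34 × 9 = 306 ≡ 1 mod 61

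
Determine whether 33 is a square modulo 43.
By Euler's criterion: 33^{21} ≡ 42 (mod 43). Since this equals -1 (≡ 42), 33 is not a QR.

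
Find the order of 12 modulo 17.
Powers of 12 mod 17: 12^1≡12, 12^2≡8, 12^3≡11, 12^4≡13, 12^5≡3, 12^6≡2, 12^7≡7, 12^8≡16, 12^9≡5, 12^10≡9, 12^11≡6, 12^12≡4, 12^13≡14, 12^14≡15, 12^15≡10, 12^16≡1. So the order of 12 is 16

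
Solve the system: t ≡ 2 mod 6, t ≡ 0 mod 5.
M = 6 × 5 = 30. M₁ = 5, y₁ ≡ 5 mod 6. M₂ = 6, y₂ ≡ 1 mod 5. t = 2×5×5 + 0×6×1 ≡ 20 mod 30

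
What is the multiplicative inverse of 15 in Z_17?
Since 17 is prime, by Fermat 15^(-1) ≡ 15^{15} ≡ 8 (mod 17). Verify: 15 × 8 = 120 ≡ 1 (mod 17)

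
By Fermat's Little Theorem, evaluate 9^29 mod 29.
By Fermat: 9^{28} ≡ 1 (mod 29). So 9^{29} = 9^{28} · 9^{1} ≡ 9^{1} ≡ 9 (mod 29)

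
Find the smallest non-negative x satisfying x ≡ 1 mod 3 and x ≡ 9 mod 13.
M = 3 × 13 = 39. M₁ = 13, y₁ ≡ 1 mod 3. M₂ = 3, y₂ ≡ 9 mod 13. x = 1×13×1 + 9×3×9 ≡ 22 mod 39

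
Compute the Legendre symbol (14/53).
(14/53) = 14^{26} mod 53 = -1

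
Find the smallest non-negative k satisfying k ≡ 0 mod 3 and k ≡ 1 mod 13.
M = 3 × 13 = 39. M₁ = 13, y₁ ≡ 1 mod 3. M₂ = 3, y₂ ≡ 9 mod 13. k = 0×13×1 + 1×3×9 ≡ 27 mod 39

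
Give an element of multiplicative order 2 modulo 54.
53 has order 2 mod 54 since 53^{2} ≡ 1 mod 54 and no smaller power works.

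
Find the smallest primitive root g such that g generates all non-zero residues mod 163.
g = 2. For each prime q|162: 2^{81}≡162, 2^{54}≡104, none ≡ 1, so ord_163(2) = 162 and 2 is a primitive root.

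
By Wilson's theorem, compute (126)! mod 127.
By Wilson's theorem, (126)! ≡ -1 ≡ 126 mod 127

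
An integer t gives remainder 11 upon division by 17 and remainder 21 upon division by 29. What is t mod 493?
M = 17 × 29 = 493. M₁ = 29, y₁ ≡ 10 mod 17. M₂ = 17, y₂ ≡ 12 mod 29. t = 11×29×10 + 21×17×12 ≡ 79 mod 493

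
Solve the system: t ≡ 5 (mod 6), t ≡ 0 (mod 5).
M = 6 × 5 = 30. M₁ = 5, y₁ ≡ 5 (mod 6). M₂ = 6, y₂ ≡ 1 (mod 5). t = 5×5×5 + 0×6×1 ≡ 5 (mod 30)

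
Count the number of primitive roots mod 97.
Number of primitive roots mod 97 = φ(p-1) = φ(96) = 32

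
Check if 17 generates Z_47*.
17^{23} ≡ 1 mod 47 and 23 < 46, so ord_47(17) = 23 ≠ 46 and 17 is not a primitive root.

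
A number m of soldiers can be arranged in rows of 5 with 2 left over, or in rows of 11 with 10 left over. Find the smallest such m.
M = 5 × 11 = 55. M₁ = 11, y₁ ≡ 1 mod 5. M₂ = 5, y₂ ≡ 9 mod 11. m = 2×11×1 + 10×5×9 ≡ 32 mod 55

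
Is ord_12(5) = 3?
Powers of 5 mod 12: 5^1≡5, 5^2≡1. Already 5^2≡1, so the order is 2 < 3. No, the actual order is 2.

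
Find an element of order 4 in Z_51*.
4 has order 4 mod 51 since 4^{4} ≡ 1 (mod 51) and no smaller power works.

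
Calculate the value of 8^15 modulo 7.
Using Fermat: 8^{6} ≡ 1 (mod 7). 15 ≡ 3 (mod 6). So 8^{15} ≡ 8^{3} ≡ 1 (mod 7)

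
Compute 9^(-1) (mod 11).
Since 11 is prime, by Fermat 9^(-1) ≡ 9^{9} ≡ 5 (mod 11). Verify: 9 × 5 = 45 ≡ 1 (mod 11)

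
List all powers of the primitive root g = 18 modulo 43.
18^1, 18^2, ..., 18^{42} mod 43: [18, 23, 27, 13, 19, 41, 7, 40, 32, 17, 5, 4, 29, 6, 22, 9, 33, 35, 28, 31, 42, 25, 20, 16, 30, 24, 2, 36, 3, 11, 26, 38, 39, 14, 37, 21, 34, 10, 8, 15, 12, 1]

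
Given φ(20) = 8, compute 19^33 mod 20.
By Euler: 19^{8} ≡ 1 mod 20 since gcd(19, 20) = 1. 33 = 4×8 + 1. So 19^{33} ≡ 19^{1} ≡ 19 mod 20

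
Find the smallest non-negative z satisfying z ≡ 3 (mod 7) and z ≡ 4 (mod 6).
M = 7 × 6 = 42. M₁ = 6, y₁ ≡ 6 (mod 7). M₂ = 7, y₂ ≡ 1 (mod 6). z = 3×6×6 + 4×7×1 ≡ 10 (mod 42)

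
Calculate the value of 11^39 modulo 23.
Using Fermat: 11^{22} ≡ 1 mod 23. 39 ≡ 17 mod 22. So 11^{39} ≡ 11^{17} ≡ 14 mod 23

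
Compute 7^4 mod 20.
7^{4} = 2401 ≡ 1 (mod 20)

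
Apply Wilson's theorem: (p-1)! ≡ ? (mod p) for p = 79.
By Wilson's theorem, (78)! ≡ -1 ≡ 78 mod 79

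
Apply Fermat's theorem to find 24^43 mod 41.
By Fermat: 24^{40} ≡ 1 mod 41. So 24^{43} = 24^{40} · 24^{3} ≡ 24^{3} ≡ 7 mod 41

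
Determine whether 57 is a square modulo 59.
By Euler's criterion: 57^{29} ≡ 1 (mod 59). Since this equals 1, 57 is a QR.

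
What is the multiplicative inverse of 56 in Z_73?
Since 73 is prime, by Fermat 56^(-1) ≡ 56^{71} ≡ 30 (mod 73). Verify: 56 × 30 = 1680 ≡ 1 (mod 73)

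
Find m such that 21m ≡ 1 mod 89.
Since 89 is prime, by Fermat 21^(-1) ≡ 21^{87} ≡ 17 mod 89. Verify: 21 × 17 = 357 ≡ 1 mod 89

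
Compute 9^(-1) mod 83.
Since 83 is prime, by Fermat 9^(-1) ≡ 9^{81} ≡ 37 mod 83. Verify: 9 × 37 = 333 ≡ 1 mod 83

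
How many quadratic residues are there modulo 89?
The squaring map on Z_89* is 2-to-1, so there are (88)/2 = 44 QRs.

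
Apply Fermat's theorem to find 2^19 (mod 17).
By Fermat: 2^{16} ≡ 1 (mod 17). So 2^{19} = 2^{16} · 2^{3} ≡ 2^{3} ≡ 8 (mod 17)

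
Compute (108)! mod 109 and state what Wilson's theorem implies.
(108)! mod 109 = 108. Since this equals -1 (mod 109), Wilson confirms 109 is prime.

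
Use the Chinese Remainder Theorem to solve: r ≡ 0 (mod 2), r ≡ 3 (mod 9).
M = 2 × 9 = 18. M₁ = 9, y₁ ≡ 1 (mod 2). M₂ = 2, y₂ ≡ 5 (mod 9). r = 0×9×1 + 3×2×5 ≡ 12 (mod 18)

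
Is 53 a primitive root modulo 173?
ord_173(53) divides 172. For each prime q|172: 53^{86}≡172, 53^{4}≡124, none ≡ 1. So 53 has order 172 and is a primitive root mod 173.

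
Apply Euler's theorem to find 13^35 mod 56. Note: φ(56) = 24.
By Euler: 13^{24} ≡ 1 mod 56 since gcd(13, 56) = 1. 35 = 1×24 + 11. So 13^{35} ≡ 13^{11} ≡ 13 mod 56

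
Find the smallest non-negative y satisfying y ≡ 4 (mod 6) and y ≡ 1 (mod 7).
M = 6 × 7 = 42. M₁ = 7, y₁ ≡ 1 (mod 6). M₂ = 6, y₂ ≡ 6 (mod 7). y = 4×7×1 + 1×6×6 ≡ 22 (mod 42)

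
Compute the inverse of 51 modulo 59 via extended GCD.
Extended GCD: 51(22) + 59(-19) = 1. So 51^(-1) ≡ 22 mod 59. Verify: 51 × 22 = 1122 ≡ 1 mod 59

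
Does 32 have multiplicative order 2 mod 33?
Powers of 32 mod 33: 32^1≡32, 32^2≡1. First k with 32^k≡1 is k=2. Yes, ord_33(32) = 2.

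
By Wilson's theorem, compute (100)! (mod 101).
By Wilson's theorem, (100)! ≡ -1 ≡ 100 (mod 101)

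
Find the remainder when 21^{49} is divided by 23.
By Fermat: 21^{22} ≡ 1 mod 23. 49 = 2×22 + 5. So 21^{49} ≡ 21^{5} ≡ 14 mod 23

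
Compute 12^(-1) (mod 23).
Since 23 is prime, by Fermat 12^(-1) ≡ 12^{21} ≡ 2 (mod 23). Verify: 12 × 2 = 24 ≡ 1 (mod 23)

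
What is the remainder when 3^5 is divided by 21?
By repeated squaring (mod 21): 3^{1}≡3, 3^{2}≡9, 3^{4}≡18. Then 3^{5} = 3^{4+1} ≡ 18 × 3 ≡ 12 (mod 21)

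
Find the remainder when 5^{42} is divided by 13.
By Fermat: 5^{12} ≡ 1 (mod 13). 42 = 3×12 + 6. So 5^{42} ≡ 5^{6} ≡ 12 (mod 13)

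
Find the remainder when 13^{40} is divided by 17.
By Fermat: 13^{16} ≡ 1 (mod 17). 40 = 2×16 + 8. So 13^{40} ≡ 13^{8} ≡ 1 (mod 17)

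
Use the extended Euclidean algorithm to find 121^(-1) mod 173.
Extended GCD: 121(-10) + 173(7) = 1. So 121^(-1) ≡ -10 ≡ 163 mod 173. Verify: 121 × 163 = 19723 ≡ 1 mod 173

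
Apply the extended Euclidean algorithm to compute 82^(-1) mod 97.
Extended GCD: 82(-13) + 97(11) = 1. So 82^(-1) ≡ -13 ≡ 84 (mod 97). Verify: 82 × 84 = 6888 ≡ 1 (mod 97)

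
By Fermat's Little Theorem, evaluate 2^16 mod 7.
By Fermat: 2^{6} ≡ 1 (mod 7). 16 = 2×6 + 4. So 2^{16} ≡ 2^{4} ≡ 2 (mod 7)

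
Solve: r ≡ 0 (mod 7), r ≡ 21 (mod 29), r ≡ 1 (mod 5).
M = 7 × 29 × 5 = 1015. M₁ = 145, y₁ ≡ 3 (mod 7). M₂ = 35, y₂ ≡ 5 (mod 29). M₃ = 203, y₃ ≡ 2 (mod 5). r = 0×145×3 + 21×35×5 + 1×203×2 ≡ 21 (mod 1015)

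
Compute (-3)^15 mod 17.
By repeated squaring mod 17: (-3)^{1}≡14, (-3)^{2}≡9, (-3)^{4}≡13, (-3)^{8}≡16. Then (-3)^{15} = (-3)^{8+4+2+1} ≡ 16 × 13 × 9 × 14 ≡ 11 mod 17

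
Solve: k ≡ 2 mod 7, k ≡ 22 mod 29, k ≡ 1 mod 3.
M = 7 × 29 × 3 = 609. M₁ = 87, y₁ ≡ 5 mod 7. M₂ = 21, y₂ ≡ 18 mod 29. M₃ = 203, y₃ ≡ 2 mod 3. k = 2×87×5 + 22×21×18 + 1×203×2 ≡ 457 mod 609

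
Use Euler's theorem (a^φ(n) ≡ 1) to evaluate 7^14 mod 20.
By Euler: 7^{8} ≡ 1 mod 20 since gcd(7, 20) = 1. 14 = 1×8 + 6. So 7^{14} ≡ 7^{6} ≡ 9 mod 20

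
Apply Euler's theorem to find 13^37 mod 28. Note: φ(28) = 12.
By Euler: 13^{12} ≡ 1 mod 28 since gcd(13, 28) = 1. 37 = 3×12 + 1. So 13^{37} ≡ 13^{1} ≡ 13 mod 28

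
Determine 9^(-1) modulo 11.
Since 11 is prime, by Fermat 9^(-1) ≡ 9^{9} ≡ 5 (mod 11). Verify: 9 × 5 = 45 ≡ 1 (mod 11)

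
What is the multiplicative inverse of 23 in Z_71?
Since 71 is prime, by Fermat 23^(-1) ≡ 23^{69} ≡ 34 (mod 71). Verify: 23 × 34 = 782 ≡ 1 (mod 71)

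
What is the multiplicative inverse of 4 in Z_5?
Since 5 is prime, by Fermat 4^(-1) ≡ 4^{3} ≡ 4 mod 5. Verify: 4 × 4 = 16 ≡ 1 mod 5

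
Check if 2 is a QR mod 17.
By Euler's criterion: 2^{8} ≡ 1 (mod 17). Since this equals 1, 2 is a QR.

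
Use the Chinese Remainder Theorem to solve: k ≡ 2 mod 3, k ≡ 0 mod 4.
M = 3 × 4 = 12. M₁ = 4, y₁ ≡ 1 mod 3. M₂ = 3, y₂ ≡ 3 mod 4. k = 2×4×1 + 0×3×3 ≡ 8 mod 12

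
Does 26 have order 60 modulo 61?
ord_61(26) divides 60. For each prime q|60: 26^{30}≡60, 26^{20}≡13, 26^{12}≡9, none ≡ 1. So 26 has order 60 and is a primitive root mod 61.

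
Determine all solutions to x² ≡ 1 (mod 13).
The square roots of 1 mod 13 are 1 and 12. Verify: 1² = 1 ≡ 1 (mod 13)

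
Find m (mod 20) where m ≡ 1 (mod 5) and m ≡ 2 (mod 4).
M = 5 × 4 = 20. M₁ = 4, y₁ ≡ 4 (mod 5). M₂ = 5, y₂ ≡ 1 (mod 4). m = 1×4×4 + 2×5×1 ≡ 6 (mod 20)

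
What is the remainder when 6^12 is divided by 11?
Using Fermat: 6^{10} ≡ 1 (mod 11). 12 ≡ 2 (mod 10). So 6^{12} ≡ 6^{2} ≡ 3 (mod 11)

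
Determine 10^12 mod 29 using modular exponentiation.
By repeated squaring mod 29: 10^{1}≡10, 10^{2}≡13, 10^{4}≡24, 10^{8}≡25. Then 10^{12} = 10^{8+4} ≡ 25 × 24 ≡ 20 mod 29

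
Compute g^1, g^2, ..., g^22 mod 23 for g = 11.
11^1, 11^2, ..., 11^{22} mod 23: [11, 6, 20, 13, 5, 9, 7, 8, 19, 2, 22, 12, 17, 3, 10, 18, 14, 16, 15, 4, 21, 1]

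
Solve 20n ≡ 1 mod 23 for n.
Since 23 is prime, by Fermat 20^(-1) ≡ 20^{21} ≡ 15 mod 23. Verify: 20 × 15 = 300 ≡ 1 mod 23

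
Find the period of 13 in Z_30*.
Powers of 13 mod 30: 13^1≡13, 13^2≡19, 13^3≡7, 13^4≡1. Order = 4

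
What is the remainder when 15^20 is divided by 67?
By repeated squaring (mod 67): 15^{1}≡15, 15^{2}≡24, 15^{4}≡40, 15^{8}≡59, 15^{16}≡64. Then 15^{20} = 15^{16+4} ≡ 64 × 40 ≡ 14 (mod 67)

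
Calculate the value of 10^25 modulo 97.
By repeated squaring mod 97: 10^{1}≡10, 10^{2}≡3, 10^{4}≡9, 10^{8}≡81, 10^{16}≡62. Then 10^{25} = 10^{16+8+1} ≡ 62 × 81 × 10 ≡ 71 mod 97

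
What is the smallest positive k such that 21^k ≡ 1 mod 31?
Powers of 21 mod 31: 21^1≡21, 21^2≡7, 21^3≡23, 21^4≡18, 21^5≡6, 21^6≡2, 21^7≡11, 21^8≡14, 21^9≡15, 21^10≡5, 21^11≡12, 21^12≡4, 21^13≡22, 21^14≡28, 21^15≡30, 21^16≡10, 21^17≡24, 21^18≡8, 21^19≡13, 21^20≡25, 21^21≡29, 21^22≡20, 21^23≡17, 21^24≡16, 21^25≡26, 21^26≡19, 21^27≡27, 21^28≡9, 21^29≡3, 21^30≡1. Order = 30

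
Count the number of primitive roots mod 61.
A prime p has φ(p-1) primitive roots; here φ(60) = 16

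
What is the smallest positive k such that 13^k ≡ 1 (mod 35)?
Powers of 13 mod 35: 13^1≡13, 13^2≡29, 13^3≡27, 13^4≡1. So the order of 13 is 4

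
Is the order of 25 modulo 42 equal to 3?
Powers of 25 mod 42: 25^1≡25, 25^2≡37, 25^3≡1. First k with 25^k≡1 is k=3. Yes, ord_42(25) = 3.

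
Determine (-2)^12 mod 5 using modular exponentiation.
Using Fermat: (-2)^{4} ≡ 1 (mod 5). 12 ≡ 0 (mod 4). So (-2)^{12} ≡ (-2)^{0} ≡ 1 (mod 5)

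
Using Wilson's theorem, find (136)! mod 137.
By Wilson's theorem, (136)! ≡ -1 ≡ 136 (mod 137)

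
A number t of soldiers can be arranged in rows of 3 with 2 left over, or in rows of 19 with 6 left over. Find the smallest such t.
M = 3 × 19 = 57. M₁ = 19, y₁ ≡ 1 (mod 3). M₂ = 3, y₂ ≡ 13 (mod 19). t = 2×19×1 + 6×3×13 ≡ 44 (mod 57)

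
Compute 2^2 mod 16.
2^{2} = 4 ≡ 4 (mod 16)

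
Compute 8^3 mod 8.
8^{3} = 512 ≡ 0 (mod 8)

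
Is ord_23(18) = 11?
Powers of 18 mod 23: 18^1≡18, 18^2≡2, 18^3≡13, 18^4≡4, 18^5≡3, 18^6≡8, 18^7≡6, 18^8≡16, 18^9≡12, 18^10≡9, 18^11≡1. First k with 18^k≡1 is k=11. Yes, ord_23(18) = 11.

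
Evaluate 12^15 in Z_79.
By repeated squaring (mod 79): 12^{1}≡12, 12^{2}≡65, 12^{4}≡38, 12^{8}≡22. Then 12^{15} = 12^{8+4+2+1} ≡ 22 × 38 × 65 × 12 ≡ 14 (mod 79)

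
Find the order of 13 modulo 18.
Powers of 13 mod 18: 13^1≡13, 13^2≡7, 13^3≡1. Order = 3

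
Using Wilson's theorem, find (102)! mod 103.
By Wilson's theorem, (102)! ≡ -1 ≡ 102 mod 103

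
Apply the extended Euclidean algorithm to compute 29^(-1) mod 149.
Extended GCD: 29(36) + 149(-7) = 1. So 29^(-1) ≡ 36 (mod 149). Verify: 29 × 36 = 1044 ≡ 1 (mod 149)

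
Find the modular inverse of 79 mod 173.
Since 173 is prime, by Fermat 79^(-1) ≡ 79^{171} ≡ 46 mod 173. Verify: 79 × 46 = 3634 ≡ 1 mod 173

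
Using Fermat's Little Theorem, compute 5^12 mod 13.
By Fermat's Little Theorem, 5^{12} ≡ 1 mod 13 since 13 is prime and gcd(5, 13) = 1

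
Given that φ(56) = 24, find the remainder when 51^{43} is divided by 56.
By Euler: 51^{24} ≡ 1 mod 56 since gcd(51, 56) = 1. 43 = 1×24 + 19. So 51^{43} ≡ 51^{19} ≡ 51 mod 56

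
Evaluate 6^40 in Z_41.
Using Fermat: 6^{40} ≡ 1 mod 41. 40 ≡ 0 mod 40. So 6^{40} ≡ 6^{0} ≡ 1 mod 41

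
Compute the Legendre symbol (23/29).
(23/29) = 23^{14} mod 29 = 1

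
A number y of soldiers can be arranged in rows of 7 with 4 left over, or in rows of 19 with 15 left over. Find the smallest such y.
M = 7 × 19 = 133. M₁ = 19, y₁ ≡ 3 mod 7. M₂ = 7, y₂ ≡ 11 mod 19. y = 4×19×3 + 15×7×11 ≡ 53 mod 133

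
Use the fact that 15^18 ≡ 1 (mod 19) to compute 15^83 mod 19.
By Fermat: 15^{18} ≡ 1 (mod 19). 83 = 4×18 + 11. So 15^{83} ≡ 15^{11} ≡ 3 (mod 19)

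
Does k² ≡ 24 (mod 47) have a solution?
By Euler's criterion: 24^{23} ≡ 1 (mod 47). Since this equals 1, 24 is a QR.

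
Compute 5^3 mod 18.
5^{3} = 125 ≡ 17 mod 18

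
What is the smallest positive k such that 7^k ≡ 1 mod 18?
Powers of 7 mod 18: 7^1≡7, 7^2≡13, 7^3≡1. Order = 3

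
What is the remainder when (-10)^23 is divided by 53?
By repeated squaring (mod 53): (-10)^{1}≡43, (-10)^{2}≡47, (-10)^{4}≡36, (-10)^{8}≡24, (-10)^{16}≡46. Then (-10)^{23} = (-10)^{16+4+2+1} ≡ 46 × 36 × 47 × 43 ≡ 38 (mod 53)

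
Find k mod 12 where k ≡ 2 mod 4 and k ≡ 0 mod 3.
M = 4 × 3 = 12. M₁ = 3, y₁ ≡ 3 mod 4. M₂ = 4, y₂ ≡ 1 mod 3. k = 2×3×3 + 0×4×1 ≡ 6 mod 12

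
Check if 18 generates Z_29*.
ord_29(18) divides 28. For each prime q|28: 18^{14}≡28, 18^{4}≡25, none ≡ 1. So 18 has order 28 and is a primitive root mod 29.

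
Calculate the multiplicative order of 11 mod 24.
Powers of 11 mod 24: 11^1≡11, 11^2≡1. ord_24(11) = 2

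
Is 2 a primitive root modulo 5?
ord_5(2) divides 4. For each prime q|4: 2^{2}≡4, none ≡ 1. So 2 has order 4 and is a primitive root mod 5.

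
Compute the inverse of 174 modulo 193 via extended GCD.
Extended GCD: 174(-61) + 193(55) = 1. So 174^(-1) ≡ -61 ≡ 132 mod 193. Verify: 174 × 132 = 22968 ≡ 1 mod 193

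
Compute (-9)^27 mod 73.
By repeated squaring mod 73: (-9)^{1}≡64, (-9)^{2}≡8, (-9)^{4}≡64, (-9)^{8}≡8, (-9)^{16}≡64. Then (-9)^{27} = (-9)^{16+8+2+1} ≡ 64 × 8 × 8 × 64 ≡ 1 mod 73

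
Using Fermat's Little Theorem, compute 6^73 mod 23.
By Fermat: 6^{22} ≡ 1 mod 23. 73 = 3×22 + 7. So 6^{73} ≡ 6^{7} ≡ 3 mod 23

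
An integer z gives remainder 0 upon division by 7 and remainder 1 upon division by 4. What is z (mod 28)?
M = 7 × 4 = 28. M₁ = 4, y₁ ≡ 2 (mod 7). M₂ = 7, y₂ ≡ 3 (mod 4). z = 0×4×2 + 1×7×3 ≡ 21 (mod 28)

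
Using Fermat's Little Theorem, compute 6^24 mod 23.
By Fermat: 6^{22} ≡ 1 (mod 23). So 6^{24} = 6^{22} · 6^{2} ≡ 6^{2} ≡ 13 (mod 23)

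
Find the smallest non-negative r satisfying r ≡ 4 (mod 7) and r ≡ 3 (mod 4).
M = 7 × 4 = 28. M₁ = 4, y₁ ≡ 2 (mod 7). M₂ = 7, y₂ ≡ 3 (mod 4). r = 4×4×2 + 3×7×3 ≡ 11 (mod 28)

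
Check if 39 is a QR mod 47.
By Euler's criterion: 39^{23} ≡ 46 mod 47. Since this equals -1 (≡ 46), 39 is not a QR.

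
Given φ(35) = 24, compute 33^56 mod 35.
By Euler: 33^{24} ≡ 1 mod 35 since gcd(33, 35) = 1. 56 = 2×24 + 8. So 33^{56} ≡ 33^{8} ≡ 11 mod 35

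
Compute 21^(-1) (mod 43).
Since 43 is prime, by Fermat 21^(-1) ≡ 21^{41} ≡ 41 (mod 43). Verify: 21 × 41 = 861 ≡ 1 (mod 43)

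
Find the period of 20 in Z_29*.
Powers of 20 mod 29: 20^1≡20, 20^2≡23, 20^3≡25, 20^4≡7, 20^5≡24, 20^6≡16, 20^7≡1. So the order of 20 is 7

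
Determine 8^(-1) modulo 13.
Since 13 is prime, by Fermat 8^(-1) ≡ 8^{11} ≡ 5 mod 13. Verify: 8 × 5 = 40 ≡ 1 mod 13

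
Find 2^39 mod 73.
By repeated squaring mod 73: 2^{1}≡2, 2^{2}≡4, 2^{4}≡16, 2^{8}≡37, 2^{16}≡55, 2^{32}≡32. Then 2^{39} = 2^{32+4+2+1} ≡ 32 × 16 × 4 × 2 ≡ 8 mod 73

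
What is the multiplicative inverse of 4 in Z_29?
Since 29 is prime, by Fermat 4^(-1) ≡ 4^{27} ≡ 22 (mod 29). Verify: 4 × 22 = 88 ≡ 1 (mod 29)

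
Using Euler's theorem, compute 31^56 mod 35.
By Euler: 31^{24} ≡ 1 (mod 35) since gcd(31, 35) = 1. 56 = 2×24 + 8. So 31^{56} ≡ 31^{8} ≡ 16 (mod 35)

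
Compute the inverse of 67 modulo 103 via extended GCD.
Extended GCD: 67(20) + 103(-13) = 1. So 67^(-1) ≡ 20 (mod 103). Verify: 67 × 20 = 1340 ≡ 1 (mod 103)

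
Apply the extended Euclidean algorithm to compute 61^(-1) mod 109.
Extended GCD: 61(-25) + 109(14) = 1. So 61^(-1) ≡ -25 ≡ 84 mod 109. Verify: 61 × 84 = 5124 ≡ 1 mod 109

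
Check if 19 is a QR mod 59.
By Euler's criterion: 19^{29} ≡ 1 mod 59. Since this equals 1, 19 is a QR.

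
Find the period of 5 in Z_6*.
Powers of 5 mod 6: 5^1≡5, 5^2≡1. Order = 2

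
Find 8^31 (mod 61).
By repeated squaring (mod 61): 8^{1}≡8, 8^{2}≡3, 8^{4}≡9, 8^{8}≡20, 8^{16}≡34. Then 8^{31} = 8^{16+8+4+2+1} ≡ 34 × 20 × 9 × 3 × 8 ≡ 53 (mod 61)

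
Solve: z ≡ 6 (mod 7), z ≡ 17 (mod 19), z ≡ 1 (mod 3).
M = 7 × 19 × 3 = 399. M₁ = 57, y₁ ≡ 1 (mod 7). M₂ = 21, y₂ ≡ 10 (mod 19). M₃ = 133, y₃ ≡ 1 (mod 3). z = 6×57×1 + 17×21×10 + 1×133×1 ≡ 55 (mod 399)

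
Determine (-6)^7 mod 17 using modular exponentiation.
By repeated squaring (mod 17): (-6)^{1}≡11, (-6)^{2}≡2, (-6)^{4}≡4. Then (-6)^{7} = (-6)^{4+2+1} ≡ 4 × 2 × 11 ≡ 3 (mod 17)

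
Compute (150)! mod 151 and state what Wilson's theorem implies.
(150)! mod 151 = 150. Since this equals -1 mod 151, Wilson confirms 151 is prime.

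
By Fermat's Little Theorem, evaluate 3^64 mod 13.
By Fermat: 3^{12} ≡ 1 mod 13. 64 = 5×12 + 4. So 3^{64} ≡ 3^{4} ≡ 3 mod 13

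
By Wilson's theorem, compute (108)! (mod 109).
By Wilson's theorem, (108)! ≡ -1 ≡ 108 (mod 109)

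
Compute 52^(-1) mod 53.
Since 53 is prime, by Fermat 52^(-1) ≡ 52^{51} ≡ 52 mod 53. Verify: 52 × 52 = 2704 ≡ 1 mod 53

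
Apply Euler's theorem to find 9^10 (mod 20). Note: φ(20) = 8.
By Euler: 9^{8} ≡ 1 (mod 20) since gcd(9, 20) = 1. 10 = 1×8 + 2. So 9^{10} ≡ 9^{2} ≡ 1 (mod 20)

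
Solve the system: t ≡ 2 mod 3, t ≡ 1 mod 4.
M = 3 × 4 = 12. M₁ = 4, y₁ ≡ 1 mod 3. M₂ = 3, y₂ ≡ 3 mod 4. t = 2×4×1 + 1×3×3 ≡ 5 mod 12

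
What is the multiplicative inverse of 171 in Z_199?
Since 199 is prime, by Fermat 171^(-1) ≡ 171^{197} ≡ 135 mod 199. Verify: 171 × 135 = 23085 ≡ 1 mod 199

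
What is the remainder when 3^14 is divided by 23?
By repeated squaring mod 23: 3^{1}≡3, 3^{2}≡9, 3^{4}≡12, 3^{8}≡6. Then 3^{14} = 3^{8+4+2} ≡ 6 × 12 × 9 ≡ 4 mod 23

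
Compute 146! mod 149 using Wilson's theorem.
(148)! = (146)! × (147) × (148) ≡ -1 mod 149. So (146)! ≡ -1 × [(148)(147)]^(-1) ≡ 74 mod 149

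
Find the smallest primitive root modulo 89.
g = 3. Powers: [3, 9, 27, 81, 65, 17, 51, ...] generates all 88 non-zero residues.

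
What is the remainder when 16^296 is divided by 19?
Using Fermat: 16^{18} ≡ 1 mod 19. 296 ≡ 8 mod 18. So 16^{296} ≡ 16^{8} ≡ 6 mod 19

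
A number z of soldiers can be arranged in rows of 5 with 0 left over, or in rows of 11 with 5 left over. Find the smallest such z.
M = 5 × 11 = 55. M₁ = 11, y₁ ≡ 1 mod 5. M₂ = 5, y₂ ≡ 9 mod 11. z = 0×11×1 + 5×5×9 ≡ 5 mod 55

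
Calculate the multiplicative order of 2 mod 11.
Powers of 2 mod 11: 2^1≡2, 2^2≡4, 2^3≡8, 2^4≡5, 2^5≡10, 2^6≡9, 2^7≡7, 2^8≡3, 2^9≡6, 2^10≡1. ord_11(2) = 10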